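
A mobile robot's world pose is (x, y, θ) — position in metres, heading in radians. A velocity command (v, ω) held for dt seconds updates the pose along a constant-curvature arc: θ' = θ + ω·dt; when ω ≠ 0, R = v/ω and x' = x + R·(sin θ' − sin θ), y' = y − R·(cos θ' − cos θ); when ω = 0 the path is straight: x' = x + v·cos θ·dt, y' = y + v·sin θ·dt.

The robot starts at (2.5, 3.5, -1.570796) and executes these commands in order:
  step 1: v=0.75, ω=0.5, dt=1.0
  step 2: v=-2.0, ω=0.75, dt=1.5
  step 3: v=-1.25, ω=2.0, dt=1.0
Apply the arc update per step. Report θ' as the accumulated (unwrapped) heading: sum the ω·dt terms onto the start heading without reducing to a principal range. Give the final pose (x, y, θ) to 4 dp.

(-0.3206, 3.2506, 2.0542)

step 1: θ'=-1.0708 (R=1.5000) → pose (2.6836, 2.7809, -1.0708)
step 2: θ'=0.0542 (R=-2.6667) → pose (0.1989, 4.1651, 0.0542)
step 3: θ'=2.0542 (R=-0.6250) → pose (-0.3206, 3.2506, 2.0542)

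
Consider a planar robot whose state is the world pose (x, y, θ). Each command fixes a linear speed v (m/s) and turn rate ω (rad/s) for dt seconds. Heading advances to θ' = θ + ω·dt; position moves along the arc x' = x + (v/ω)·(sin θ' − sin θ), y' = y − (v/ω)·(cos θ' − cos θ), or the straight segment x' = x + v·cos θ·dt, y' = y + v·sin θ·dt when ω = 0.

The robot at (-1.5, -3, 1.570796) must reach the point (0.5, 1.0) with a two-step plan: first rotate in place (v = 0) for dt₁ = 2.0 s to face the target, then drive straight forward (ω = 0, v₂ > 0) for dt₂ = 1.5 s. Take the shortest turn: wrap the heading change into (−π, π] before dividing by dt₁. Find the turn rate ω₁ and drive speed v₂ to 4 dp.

ω₁ = -0.2318, v₂ = 2.9814

heading to target = atan2(1−-3, 0.5−-1.5) = 1.1071
Δθ = wrap(1.1071 − 1.5708) = -0.4636; ω₁ = Δθ/dt₁ = -0.2318
distance = √((0.5−-1.5)² + (1−-3)²) = 4.4721; v₂ = distance/dt₂ = 2.9814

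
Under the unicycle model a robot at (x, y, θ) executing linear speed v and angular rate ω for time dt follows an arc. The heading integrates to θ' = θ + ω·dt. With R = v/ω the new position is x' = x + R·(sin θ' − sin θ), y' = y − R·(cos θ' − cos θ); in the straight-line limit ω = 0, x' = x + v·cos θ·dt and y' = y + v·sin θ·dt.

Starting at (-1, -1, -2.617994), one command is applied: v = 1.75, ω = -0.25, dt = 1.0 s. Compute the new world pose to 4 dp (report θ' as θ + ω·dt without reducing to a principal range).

(-2.6086, -1.6775, -2.8680)

θ' = -2.6180 + -0.25·1.0 = -2.8680
R = v/ω = 1.75/-0.25 = -7.0000
x' = -1 + -7.0000·(sin -2.8680 − sin -2.6180) = -2.6086
y' = -1 − -7.0000·(cos -2.8680 − cos -2.6180) = -1.6775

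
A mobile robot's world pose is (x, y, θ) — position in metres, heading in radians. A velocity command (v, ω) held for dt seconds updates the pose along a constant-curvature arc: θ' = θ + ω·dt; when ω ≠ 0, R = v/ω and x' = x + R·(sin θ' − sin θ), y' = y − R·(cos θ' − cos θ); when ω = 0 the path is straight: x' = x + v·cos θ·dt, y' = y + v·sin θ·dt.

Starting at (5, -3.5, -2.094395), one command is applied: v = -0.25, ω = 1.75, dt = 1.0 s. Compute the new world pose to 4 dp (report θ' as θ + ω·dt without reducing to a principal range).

θ' = -2.0944 + 1.75·1.0 = -0.3444
R = v/ω = -0.25/1.75 = -0.1429
x' = 5 + -0.1429·(sin -0.3444 − sin -2.0944) = 4.9245
y' = -3.5 − -0.1429·(cos -0.3444 − cos -2.0944) = -3.2941

(4.9245, -3.2941, -0.3444)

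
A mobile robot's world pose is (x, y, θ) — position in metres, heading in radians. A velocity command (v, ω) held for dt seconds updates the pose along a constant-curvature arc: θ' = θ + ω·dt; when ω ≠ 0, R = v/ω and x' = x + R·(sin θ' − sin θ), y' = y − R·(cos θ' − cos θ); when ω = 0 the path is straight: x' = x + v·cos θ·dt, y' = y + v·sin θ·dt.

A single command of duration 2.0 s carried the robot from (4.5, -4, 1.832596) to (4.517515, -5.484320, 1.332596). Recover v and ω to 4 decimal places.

v = -0.7500, ω = -0.2500

Δθ = 1.332596 − 1.832596 = -0.500000
ω = Δθ/dt = -0.500000/2.0 = -0.2500
R = −Δy/(cos θ' − cos θ) = 3.0000
v = R·ω = 3.0000·-0.2500 = -0.7500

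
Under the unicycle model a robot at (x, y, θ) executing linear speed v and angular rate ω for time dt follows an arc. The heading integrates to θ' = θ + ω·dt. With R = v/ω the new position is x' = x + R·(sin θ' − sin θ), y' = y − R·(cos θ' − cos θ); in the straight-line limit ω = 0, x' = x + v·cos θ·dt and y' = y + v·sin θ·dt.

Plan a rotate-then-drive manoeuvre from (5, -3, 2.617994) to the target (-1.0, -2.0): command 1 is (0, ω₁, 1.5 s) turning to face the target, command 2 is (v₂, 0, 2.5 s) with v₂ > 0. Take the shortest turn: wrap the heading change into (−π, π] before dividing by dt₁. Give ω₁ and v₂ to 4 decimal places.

ω₁ = 0.2390, v₂ = 2.4331

heading to target = atan2(-2−-3, -1−5) = 2.9764
Δθ = wrap(2.9764 − 2.6180) = 0.3584; ω₁ = Δθ/dt₁ = 0.2390
distance = √((-1−5)² + (-2−-3)²) = 6.0828; v₂ = distance/dt₂ = 2.4331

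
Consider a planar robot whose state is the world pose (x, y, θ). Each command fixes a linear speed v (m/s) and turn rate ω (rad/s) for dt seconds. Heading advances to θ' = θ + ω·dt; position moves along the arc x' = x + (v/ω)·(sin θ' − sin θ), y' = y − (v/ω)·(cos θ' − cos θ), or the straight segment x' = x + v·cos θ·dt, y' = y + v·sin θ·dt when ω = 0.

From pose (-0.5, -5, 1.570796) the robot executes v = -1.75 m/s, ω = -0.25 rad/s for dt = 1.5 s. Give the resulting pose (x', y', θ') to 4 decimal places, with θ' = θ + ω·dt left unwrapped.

(-0.9864, -7.5639, 1.1958)

θ' = 1.5708 + -0.25·1.5 = 1.1958
R = v/ω = -1.75/-0.25 = 7.0000
x' = -0.5 + 7.0000·(sin 1.1958 − sin 1.5708) = -0.9864
y' = -5 − 7.0000·(cos 1.1958 − cos 1.5708) = -7.5639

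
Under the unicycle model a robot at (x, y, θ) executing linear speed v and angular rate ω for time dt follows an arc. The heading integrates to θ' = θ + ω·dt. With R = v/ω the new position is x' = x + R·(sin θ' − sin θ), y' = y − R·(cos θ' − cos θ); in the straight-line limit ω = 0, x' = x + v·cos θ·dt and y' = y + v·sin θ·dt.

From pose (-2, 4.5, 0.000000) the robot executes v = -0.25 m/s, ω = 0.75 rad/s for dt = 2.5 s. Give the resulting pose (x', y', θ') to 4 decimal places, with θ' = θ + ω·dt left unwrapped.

(-2.3180, 4.0668, 1.8750)

θ' = 0.0000 + 0.75·2.5 = 1.8750
R = v/ω = -0.25/0.75 = -0.3333
x' = -2 + -0.3333·(sin 1.8750 − sin 0.0000) = -2.3180
y' = 4.5 − -0.3333·(cos 1.8750 − cos 0.0000) = 4.0668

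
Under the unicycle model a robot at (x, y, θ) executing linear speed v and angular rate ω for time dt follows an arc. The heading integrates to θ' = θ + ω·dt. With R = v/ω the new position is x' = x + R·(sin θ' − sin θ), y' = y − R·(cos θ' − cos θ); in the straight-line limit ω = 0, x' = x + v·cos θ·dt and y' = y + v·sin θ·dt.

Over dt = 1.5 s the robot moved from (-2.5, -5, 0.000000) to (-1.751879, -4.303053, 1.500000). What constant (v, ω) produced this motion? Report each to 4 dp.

v = 0.7500, ω = 1.0000

Δθ = 1.500000 − 0.000000 = 1.500000
ω = Δθ/dt = 1.500000/1.5 = 1.0000
R = Δx/(sin θ' − sin θ) = 0.7500
v = R·ω = 0.7500·1.0000 = 0.7500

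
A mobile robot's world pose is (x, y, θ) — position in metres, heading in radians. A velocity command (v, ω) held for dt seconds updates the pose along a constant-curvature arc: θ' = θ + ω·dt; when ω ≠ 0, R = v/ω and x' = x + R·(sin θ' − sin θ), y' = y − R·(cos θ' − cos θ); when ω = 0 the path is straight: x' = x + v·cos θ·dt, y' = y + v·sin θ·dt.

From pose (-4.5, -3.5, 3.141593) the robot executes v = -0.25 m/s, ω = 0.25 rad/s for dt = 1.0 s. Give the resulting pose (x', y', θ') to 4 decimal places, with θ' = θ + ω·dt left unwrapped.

θ' = 3.1416 + 0.25·1.0 = 3.3916
R = v/ω = -0.25/0.25 = -1.0000
x' = -4.5 + -1.0000·(sin 3.3916 − sin 3.1416) = -4.2526
y' = -3.5 − -1.0000·(cos 3.3916 − cos 3.1416) = -3.4689

(-4.2526, -3.4689, 3.3916)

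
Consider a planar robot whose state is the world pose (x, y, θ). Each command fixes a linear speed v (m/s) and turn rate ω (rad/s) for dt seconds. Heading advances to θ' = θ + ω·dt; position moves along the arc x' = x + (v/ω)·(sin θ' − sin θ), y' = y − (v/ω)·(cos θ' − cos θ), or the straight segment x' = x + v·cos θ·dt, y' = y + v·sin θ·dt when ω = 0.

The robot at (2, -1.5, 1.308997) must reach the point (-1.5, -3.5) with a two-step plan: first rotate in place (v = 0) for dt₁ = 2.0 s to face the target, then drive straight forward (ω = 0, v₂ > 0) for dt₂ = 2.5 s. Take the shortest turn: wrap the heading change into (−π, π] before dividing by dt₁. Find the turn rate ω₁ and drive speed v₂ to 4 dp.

ω₁ = 1.1759, v₂ = 1.6125

heading to target = atan2(-3.5−-1.5, -1.5−2) = -2.6224
Δθ = wrap(-2.6224 − 1.3090) = 2.3517; ω₁ = Δθ/dt₁ = 1.1759
distance = √((-1.5−2)² + (-3.5−-1.5)²) = 4.0311; v₂ = distance/dt₂ = 1.6125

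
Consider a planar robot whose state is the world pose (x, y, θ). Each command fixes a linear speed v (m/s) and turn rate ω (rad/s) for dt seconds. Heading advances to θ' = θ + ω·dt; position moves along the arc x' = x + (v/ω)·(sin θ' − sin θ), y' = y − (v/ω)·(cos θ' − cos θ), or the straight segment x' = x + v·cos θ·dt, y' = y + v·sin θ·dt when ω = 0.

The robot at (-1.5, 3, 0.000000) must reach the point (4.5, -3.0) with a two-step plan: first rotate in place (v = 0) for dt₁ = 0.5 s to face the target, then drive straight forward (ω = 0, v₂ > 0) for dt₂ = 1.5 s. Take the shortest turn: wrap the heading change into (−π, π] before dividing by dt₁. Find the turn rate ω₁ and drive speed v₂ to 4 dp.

heading to target = atan2(-3−3, 4.5−-1.5) = -0.7854
Δθ = wrap(-0.7854 − 0.0000) = -0.7854; ω₁ = Δθ/dt₁ = -1.5708
distance = √((4.5−-1.5)² + (-3−3)²) = 8.4853; v₂ = distance/dt₂ = 5.6569

ω₁ = -1.5708, v₂ = 5.6569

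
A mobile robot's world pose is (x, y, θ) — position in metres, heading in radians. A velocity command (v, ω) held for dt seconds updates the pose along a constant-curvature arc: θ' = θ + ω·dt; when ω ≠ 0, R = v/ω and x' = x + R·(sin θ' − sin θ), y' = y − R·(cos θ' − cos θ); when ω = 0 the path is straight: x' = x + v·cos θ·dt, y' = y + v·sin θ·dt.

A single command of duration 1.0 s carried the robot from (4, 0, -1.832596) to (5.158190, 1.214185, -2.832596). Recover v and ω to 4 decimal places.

Δθ = -2.832596 − -1.832596 = -1.000000
ω = Δθ/dt = -1.000000/1.0 = -1.0000
R = −Δy/(cos θ' − cos θ) = 1.7500
v = R·ω = 1.7500·-1.0000 = -1.7500

v = -1.7500, ω = -1.0000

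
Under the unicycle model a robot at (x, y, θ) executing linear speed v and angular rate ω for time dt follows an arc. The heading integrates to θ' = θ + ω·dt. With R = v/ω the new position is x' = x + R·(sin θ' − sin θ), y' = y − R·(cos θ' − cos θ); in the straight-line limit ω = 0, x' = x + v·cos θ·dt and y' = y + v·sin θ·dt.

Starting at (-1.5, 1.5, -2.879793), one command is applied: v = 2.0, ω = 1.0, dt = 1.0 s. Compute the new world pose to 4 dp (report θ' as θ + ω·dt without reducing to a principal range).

θ' = -2.8798 + 1.0·1.0 = -1.8798
R = v/ω = 2.0/1.0 = 2.0000
x' = -1.5 + 2.0000·(sin -1.8798 − sin -2.8798) = -2.8876
y' = 1.5 − 2.0000·(cos -1.8798 − cos -2.8798) = 0.1764

(-2.8876, 0.1764, -1.8798)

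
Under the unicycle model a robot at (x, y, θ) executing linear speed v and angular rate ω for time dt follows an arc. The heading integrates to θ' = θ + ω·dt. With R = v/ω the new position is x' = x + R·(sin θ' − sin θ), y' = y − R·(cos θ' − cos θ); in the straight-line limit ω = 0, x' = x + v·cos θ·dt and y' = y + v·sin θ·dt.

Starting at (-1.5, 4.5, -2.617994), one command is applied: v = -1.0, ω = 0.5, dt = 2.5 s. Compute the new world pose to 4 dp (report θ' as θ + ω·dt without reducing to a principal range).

(-0.5410, 6.6349, -1.3680)

θ' = -2.6180 + 0.5·2.5 = -1.3680
R = v/ω = -1.0/0.5 = -2.0000
x' = -1.5 + -2.0000·(sin -1.3680 − sin -2.6180) = -0.5410
y' = 4.5 − -2.0000·(cos -1.3680 − cos -2.6180) = 6.6349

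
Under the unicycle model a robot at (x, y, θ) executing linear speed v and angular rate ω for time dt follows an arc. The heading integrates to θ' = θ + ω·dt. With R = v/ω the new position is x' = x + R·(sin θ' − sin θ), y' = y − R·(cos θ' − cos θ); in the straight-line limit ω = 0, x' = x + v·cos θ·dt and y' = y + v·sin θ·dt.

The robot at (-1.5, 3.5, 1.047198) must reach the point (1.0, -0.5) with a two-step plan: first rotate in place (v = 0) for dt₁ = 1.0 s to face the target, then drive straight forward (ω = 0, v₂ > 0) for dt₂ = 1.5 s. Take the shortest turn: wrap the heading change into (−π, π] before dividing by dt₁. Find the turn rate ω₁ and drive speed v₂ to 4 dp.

ω₁ = -2.0594, v₂ = 3.1447

heading to target = atan2(-0.5−3.5, 1−-1.5) = -1.0122
Δθ = wrap(-1.0122 − 1.0472) = -2.0594; ω₁ = Δθ/dt₁ = -2.0594
distance = √((1−-1.5)² + (-0.5−3.5)²) = 4.7170; v₂ = distance/dt₂ = 3.1447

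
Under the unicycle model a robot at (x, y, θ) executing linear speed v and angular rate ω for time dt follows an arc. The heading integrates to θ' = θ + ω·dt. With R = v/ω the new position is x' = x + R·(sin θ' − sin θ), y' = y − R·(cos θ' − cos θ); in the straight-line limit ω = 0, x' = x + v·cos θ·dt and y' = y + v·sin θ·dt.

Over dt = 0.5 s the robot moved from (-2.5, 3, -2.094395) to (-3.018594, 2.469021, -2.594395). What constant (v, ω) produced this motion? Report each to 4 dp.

Δθ = -2.594395 − -2.094395 = -0.500000
ω = Δθ/dt = -0.500000/0.5 = -1.0000
R = −Δy/(cos θ' − cos θ) = -1.5000
v = R·ω = -1.5000·-1.0000 = 1.5000

v = 1.5000, ω = -1.0000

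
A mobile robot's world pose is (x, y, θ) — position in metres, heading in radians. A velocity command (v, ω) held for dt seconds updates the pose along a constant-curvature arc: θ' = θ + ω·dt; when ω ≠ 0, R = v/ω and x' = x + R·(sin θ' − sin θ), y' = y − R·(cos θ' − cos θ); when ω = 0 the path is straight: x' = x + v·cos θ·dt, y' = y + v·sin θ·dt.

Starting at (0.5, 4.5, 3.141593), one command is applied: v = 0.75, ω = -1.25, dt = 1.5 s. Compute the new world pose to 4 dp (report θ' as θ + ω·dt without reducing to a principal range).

(-0.0725, 5.2797, 1.2666)

θ' = 3.1416 + -1.25·1.5 = 1.2666
R = v/ω = 0.75/-1.25 = -0.6000
x' = 0.5 + -0.6000·(sin 1.2666 − sin 3.1416) = -0.0725
y' = 4.5 − -0.6000·(cos 1.2666 − cos 3.1416) = 5.2797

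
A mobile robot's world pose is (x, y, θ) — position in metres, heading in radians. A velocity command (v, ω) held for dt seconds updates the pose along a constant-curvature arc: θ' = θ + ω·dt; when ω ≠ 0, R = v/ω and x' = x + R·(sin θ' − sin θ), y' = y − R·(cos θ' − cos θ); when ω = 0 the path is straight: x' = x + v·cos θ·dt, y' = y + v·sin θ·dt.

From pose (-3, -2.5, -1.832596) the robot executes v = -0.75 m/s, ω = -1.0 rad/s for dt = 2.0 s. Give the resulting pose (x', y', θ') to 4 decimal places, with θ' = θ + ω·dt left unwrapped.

(-1.7976, -2.1162, -3.8326)

θ' = -1.8326 + -1.0·2.0 = -3.8326
R = v/ω = -0.75/-1.0 = 0.7500
x' = -3 + 0.7500·(sin -3.8326 − sin -1.8326) = -1.7976
y' = -2.5 − 0.7500·(cos -3.8326 − cos -1.8326) = -2.1162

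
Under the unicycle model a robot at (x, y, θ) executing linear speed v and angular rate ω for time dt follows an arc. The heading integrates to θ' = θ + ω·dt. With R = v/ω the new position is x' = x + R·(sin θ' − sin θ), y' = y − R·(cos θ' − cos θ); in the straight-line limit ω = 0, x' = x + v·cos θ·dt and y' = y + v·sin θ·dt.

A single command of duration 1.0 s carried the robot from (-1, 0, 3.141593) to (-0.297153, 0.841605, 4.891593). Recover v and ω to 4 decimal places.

v = -1.2500, ω = 1.7500

Δθ = 4.891593 − 3.141593 = 1.750000
ω = Δθ/dt = 1.750000/1.0 = 1.7500
R = −Δy/(cos θ' − cos θ) = -0.7143
v = R·ω = -0.7143·1.7500 = -1.2500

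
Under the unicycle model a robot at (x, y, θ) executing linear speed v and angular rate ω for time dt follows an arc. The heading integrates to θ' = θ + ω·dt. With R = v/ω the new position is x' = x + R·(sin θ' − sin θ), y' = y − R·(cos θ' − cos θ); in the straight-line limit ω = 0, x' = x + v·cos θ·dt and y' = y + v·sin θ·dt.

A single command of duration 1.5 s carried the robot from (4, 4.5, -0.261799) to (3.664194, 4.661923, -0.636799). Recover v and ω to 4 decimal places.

Δθ = -0.636799 − -0.261799 = -0.375000
ω = Δθ/dt = -0.375000/1.5 = -0.2500
R = Δx/(sin θ' − sin θ) = 1.0000
v = R·ω = 1.0000·-0.2500 = -0.2500

v = -0.2500, ω = -0.2500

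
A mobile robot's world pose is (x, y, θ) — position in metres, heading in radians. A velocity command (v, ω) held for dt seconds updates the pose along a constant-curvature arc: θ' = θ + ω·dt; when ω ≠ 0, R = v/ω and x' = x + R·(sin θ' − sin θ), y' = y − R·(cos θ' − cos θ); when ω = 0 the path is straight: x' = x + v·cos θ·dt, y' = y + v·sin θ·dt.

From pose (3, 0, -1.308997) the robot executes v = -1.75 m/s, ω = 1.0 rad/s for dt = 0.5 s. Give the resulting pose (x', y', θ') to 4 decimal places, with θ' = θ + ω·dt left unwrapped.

(2.5759, 0.7550, -0.8090)

θ' = -1.3090 + 1.0·0.5 = -0.8090
R = v/ω = -1.75/1.0 = -1.7500
x' = 3 + -1.7500·(sin -0.8090 − sin -1.3090) = 2.5759
y' = 0 − -1.7500·(cos -0.8090 − cos -1.3090) = 0.7550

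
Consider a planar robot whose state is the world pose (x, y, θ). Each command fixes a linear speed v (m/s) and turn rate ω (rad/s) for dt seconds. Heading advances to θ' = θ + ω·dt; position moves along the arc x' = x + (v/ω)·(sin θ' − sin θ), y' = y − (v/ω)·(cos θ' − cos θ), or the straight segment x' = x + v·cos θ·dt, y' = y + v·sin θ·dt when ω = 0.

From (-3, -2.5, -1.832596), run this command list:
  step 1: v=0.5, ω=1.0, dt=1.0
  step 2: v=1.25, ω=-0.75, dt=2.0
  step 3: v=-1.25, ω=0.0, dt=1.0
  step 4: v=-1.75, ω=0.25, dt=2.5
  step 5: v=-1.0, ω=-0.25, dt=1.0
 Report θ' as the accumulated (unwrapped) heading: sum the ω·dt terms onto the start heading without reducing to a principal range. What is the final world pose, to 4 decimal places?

step 1: θ'=-0.8326 (R=0.5000) → pose (-2.8869, -2.9659, -0.8326)
step 2: θ'=-2.3326 (R=-1.6667) → pose (-2.9137, -5.2379, -2.3326)
step 3: θ'=-2.3326 (straight) → pose (-2.0509, -4.3334, -2.3326)
step 4: θ'=-1.7076 (R=-7.0000) → pose (-0.1815, -0.4564, -1.7076)
step 5: θ'=-1.9576 (R=4.0000) → pose (0.0767, 0.5070, -1.9576)

(0.0767, 0.5070, -1.9576)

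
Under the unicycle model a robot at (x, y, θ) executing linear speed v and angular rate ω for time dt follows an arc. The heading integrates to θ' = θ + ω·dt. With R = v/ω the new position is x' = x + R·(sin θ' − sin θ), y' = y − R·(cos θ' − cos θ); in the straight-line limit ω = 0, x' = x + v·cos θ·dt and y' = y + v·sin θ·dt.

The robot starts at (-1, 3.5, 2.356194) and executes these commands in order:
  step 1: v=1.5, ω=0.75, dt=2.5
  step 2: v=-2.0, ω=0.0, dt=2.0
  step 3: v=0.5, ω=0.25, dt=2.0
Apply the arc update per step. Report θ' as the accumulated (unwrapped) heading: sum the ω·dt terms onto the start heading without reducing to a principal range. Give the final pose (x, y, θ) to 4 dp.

(-2.5625, 5.5939, 4.7312)

step 1: θ'=4.2312 (R=2.0000) → pose (-4.1871, 3.0115, 4.2312)
step 2: θ'=4.2312 (straight) → pose (-2.3357, 6.5572, 4.2312)
step 3: θ'=4.7312 (R=2.0000) → pose (-2.5625, 5.5939, 4.7312)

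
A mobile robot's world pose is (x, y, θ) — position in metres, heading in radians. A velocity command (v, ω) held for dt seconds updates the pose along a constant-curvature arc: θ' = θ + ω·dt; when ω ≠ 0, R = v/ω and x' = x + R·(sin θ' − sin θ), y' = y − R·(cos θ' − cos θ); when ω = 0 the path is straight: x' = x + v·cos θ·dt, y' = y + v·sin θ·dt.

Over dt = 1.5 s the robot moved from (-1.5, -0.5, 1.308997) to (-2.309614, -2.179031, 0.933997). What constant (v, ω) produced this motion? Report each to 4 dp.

Δθ = 0.933997 − 1.308997 = -0.375000
ω = Δθ/dt = -0.375000/1.5 = -0.2500
R = −Δy/(cos θ' − cos θ) = 5.0000
v = R·ω = 5.0000·-0.2500 = -1.2500

v = -1.2500, ω = -0.2500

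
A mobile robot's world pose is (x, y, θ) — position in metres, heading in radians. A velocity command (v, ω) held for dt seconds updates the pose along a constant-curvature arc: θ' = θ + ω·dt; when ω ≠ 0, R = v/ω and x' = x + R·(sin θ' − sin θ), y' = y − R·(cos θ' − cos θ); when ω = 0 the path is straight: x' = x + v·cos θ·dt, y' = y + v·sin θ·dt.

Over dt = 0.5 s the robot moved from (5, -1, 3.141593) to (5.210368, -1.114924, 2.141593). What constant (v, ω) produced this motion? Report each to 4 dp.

v = -0.5000, ω = -2.0000

Δθ = 2.141593 − 3.141593 = -1.000000
ω = Δθ/dt = -1.000000/0.5 = -2.0000
R = Δx/(sin θ' − sin θ) = 0.2500
v = R·ω = 0.2500·-2.0000 = -0.5000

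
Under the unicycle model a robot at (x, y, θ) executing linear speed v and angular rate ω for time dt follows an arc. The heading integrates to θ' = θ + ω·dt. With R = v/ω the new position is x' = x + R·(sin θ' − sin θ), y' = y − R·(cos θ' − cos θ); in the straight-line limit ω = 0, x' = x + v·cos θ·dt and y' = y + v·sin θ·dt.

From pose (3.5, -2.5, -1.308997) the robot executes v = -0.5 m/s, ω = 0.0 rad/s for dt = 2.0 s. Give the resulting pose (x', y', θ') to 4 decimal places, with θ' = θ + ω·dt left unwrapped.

(3.2412, -1.5341, -1.3090)

θ' = -1.3090 + 0.0·2.0 = -1.3090
ω = 0 → straight: x' = 3.5 + -0.5·cos(-1.3090)·2.0 = 3.2412
y' = -2.5 + -0.5·sin(-1.3090)·2.0 = -1.5341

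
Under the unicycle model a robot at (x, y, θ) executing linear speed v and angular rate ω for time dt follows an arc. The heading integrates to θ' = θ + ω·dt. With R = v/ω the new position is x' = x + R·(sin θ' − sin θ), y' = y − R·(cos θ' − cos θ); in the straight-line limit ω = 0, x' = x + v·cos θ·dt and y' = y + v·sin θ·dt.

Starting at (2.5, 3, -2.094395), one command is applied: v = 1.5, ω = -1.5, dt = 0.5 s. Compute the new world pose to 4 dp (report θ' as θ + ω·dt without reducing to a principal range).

(1.9268, 2.5438, -2.8444)

θ' = -2.0944 + -1.5·0.5 = -2.8444
R = v/ω = 1.5/-1.5 = -1.0000
x' = 2.5 + -1.0000·(sin -2.8444 − sin -2.0944) = 1.9268
y' = 3 − -1.0000·(cos -2.8444 − cos -2.0944) = 2.5438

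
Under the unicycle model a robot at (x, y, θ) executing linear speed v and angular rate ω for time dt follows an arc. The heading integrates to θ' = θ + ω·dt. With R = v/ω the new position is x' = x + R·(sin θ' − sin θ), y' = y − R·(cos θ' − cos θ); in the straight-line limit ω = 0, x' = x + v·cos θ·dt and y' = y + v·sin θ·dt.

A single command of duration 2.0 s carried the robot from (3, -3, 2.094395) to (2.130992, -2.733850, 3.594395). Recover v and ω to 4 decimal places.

v = 0.5000, ω = 0.7500

Δθ = 3.594395 − 2.094395 = 1.500000
ω = Δθ/dt = 1.500000/2.0 = 0.7500
R = Δx/(sin θ' − sin θ) = 0.6667
v = R·ω = 0.6667·0.7500 = 0.5000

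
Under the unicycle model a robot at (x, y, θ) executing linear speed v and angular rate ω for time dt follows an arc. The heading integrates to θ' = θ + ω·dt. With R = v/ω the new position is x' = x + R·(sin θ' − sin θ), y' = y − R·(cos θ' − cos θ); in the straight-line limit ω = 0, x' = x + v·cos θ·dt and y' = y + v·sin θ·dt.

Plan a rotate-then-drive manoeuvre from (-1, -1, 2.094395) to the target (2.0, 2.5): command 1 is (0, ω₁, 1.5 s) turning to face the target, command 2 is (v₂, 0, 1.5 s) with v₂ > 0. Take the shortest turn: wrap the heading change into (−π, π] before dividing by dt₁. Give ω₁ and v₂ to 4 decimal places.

heading to target = atan2(2.5−-1, 2−-1) = 0.8622
Δθ = wrap(0.8622 − 2.0944) = -1.2322; ω₁ = Δθ/dt₁ = -0.8215
distance = √((2−-1)² + (2.5−-1)²) = 4.6098; v₂ = distance/dt₂ = 3.0732

ω₁ = -0.8215, v₂ = 3.0732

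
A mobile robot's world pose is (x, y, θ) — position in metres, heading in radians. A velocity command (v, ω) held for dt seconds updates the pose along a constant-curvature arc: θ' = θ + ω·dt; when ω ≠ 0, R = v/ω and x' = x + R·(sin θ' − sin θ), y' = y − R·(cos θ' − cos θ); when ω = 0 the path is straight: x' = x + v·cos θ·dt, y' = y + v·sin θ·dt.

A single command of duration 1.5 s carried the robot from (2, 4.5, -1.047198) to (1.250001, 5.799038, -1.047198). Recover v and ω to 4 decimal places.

Δθ = -1.047198 − -1.047198 = 0.000000
ω = Δθ/dt = 0.000000/1.5 = 0.0000
ω = 0 → v = (Δx·cos θ + Δy·sin θ)/dt = -1.0000

v = -1.0000, ω = 0.0000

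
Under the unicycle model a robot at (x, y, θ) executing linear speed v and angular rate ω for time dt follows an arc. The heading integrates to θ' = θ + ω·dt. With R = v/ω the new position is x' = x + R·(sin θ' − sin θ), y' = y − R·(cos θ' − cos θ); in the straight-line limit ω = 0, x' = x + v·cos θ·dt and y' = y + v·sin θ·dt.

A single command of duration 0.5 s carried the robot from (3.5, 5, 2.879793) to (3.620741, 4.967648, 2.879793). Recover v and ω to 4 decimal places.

v = -0.2500, ω = 0.0000

Δθ = 2.879793 − 2.879793 = 0.000000
ω = Δθ/dt = 0.000000/0.5 = 0.0000
ω = 0 → v = (Δx·cos θ + Δy·sin θ)/dt = -0.2500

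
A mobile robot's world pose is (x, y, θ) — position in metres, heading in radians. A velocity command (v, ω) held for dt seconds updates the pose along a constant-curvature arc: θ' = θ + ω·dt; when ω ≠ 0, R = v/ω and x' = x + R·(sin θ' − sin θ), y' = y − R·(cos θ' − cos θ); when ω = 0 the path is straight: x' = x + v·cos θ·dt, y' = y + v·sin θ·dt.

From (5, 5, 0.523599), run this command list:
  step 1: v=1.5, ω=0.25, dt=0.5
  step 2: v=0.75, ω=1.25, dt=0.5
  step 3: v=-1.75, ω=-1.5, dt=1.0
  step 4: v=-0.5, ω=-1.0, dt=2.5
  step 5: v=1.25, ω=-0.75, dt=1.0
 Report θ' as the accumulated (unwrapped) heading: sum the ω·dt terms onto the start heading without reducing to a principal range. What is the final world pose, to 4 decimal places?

(3.1489, 5.8175, -3.4764)

step 1: θ'=0.6486 (R=6.0000) → pose (5.6244, 5.4146, 0.6486)
step 2: θ'=1.2736 (R=0.6000) → pose (5.8357, 5.7170, 1.2736)
step 3: θ'=-0.2264 (R=1.1667) → pose (4.4583, 4.9218, -0.2264)
step 4: θ'=-2.7264 (R=0.5000) → pose (4.3688, 5.8665, -2.7264)
step 5: θ'=-3.4764 (R=-1.6667) → pose (3.1489, 5.8175, -3.4764)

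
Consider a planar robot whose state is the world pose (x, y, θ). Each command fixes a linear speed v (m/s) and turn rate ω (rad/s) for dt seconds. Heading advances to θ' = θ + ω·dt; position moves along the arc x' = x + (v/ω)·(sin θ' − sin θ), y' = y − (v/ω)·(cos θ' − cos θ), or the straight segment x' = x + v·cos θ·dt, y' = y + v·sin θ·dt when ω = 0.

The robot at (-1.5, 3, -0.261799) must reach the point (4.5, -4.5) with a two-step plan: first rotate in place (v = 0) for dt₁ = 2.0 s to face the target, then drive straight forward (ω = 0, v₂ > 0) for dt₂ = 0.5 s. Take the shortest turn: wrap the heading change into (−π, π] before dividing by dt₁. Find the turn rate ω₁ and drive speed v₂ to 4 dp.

ω₁ = -0.3171, v₂ = 19.2094

heading to target = atan2(-4.5−3, 4.5−-1.5) = -0.8961
Δθ = wrap(-0.8961 − -0.2618) = -0.6343; ω₁ = Δθ/dt₁ = -0.3171
distance = √((4.5−-1.5)² + (-4.5−3)²) = 9.6047; v₂ = distance/dt₂ = 19.2094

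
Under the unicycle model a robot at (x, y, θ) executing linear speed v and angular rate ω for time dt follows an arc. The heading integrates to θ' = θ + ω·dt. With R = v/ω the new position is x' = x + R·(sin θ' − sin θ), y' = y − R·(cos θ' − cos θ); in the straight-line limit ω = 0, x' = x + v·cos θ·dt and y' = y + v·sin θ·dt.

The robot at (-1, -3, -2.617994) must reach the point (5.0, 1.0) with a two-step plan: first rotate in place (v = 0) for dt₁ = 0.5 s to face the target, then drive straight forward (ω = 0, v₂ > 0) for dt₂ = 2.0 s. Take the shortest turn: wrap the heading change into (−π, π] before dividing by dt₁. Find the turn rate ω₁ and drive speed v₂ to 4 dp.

heading to target = atan2(1−-3, 5−-1) = 0.5880
Δθ = wrap(0.5880 − -2.6180) = -3.0772; ω₁ = Δθ/dt₁ = -6.1544
distance = √((5−-1)² + (1−-3)²) = 7.2111; v₂ = distance/dt₂ = 3.6056

ω₁ = -6.1544, v₂ = 3.6056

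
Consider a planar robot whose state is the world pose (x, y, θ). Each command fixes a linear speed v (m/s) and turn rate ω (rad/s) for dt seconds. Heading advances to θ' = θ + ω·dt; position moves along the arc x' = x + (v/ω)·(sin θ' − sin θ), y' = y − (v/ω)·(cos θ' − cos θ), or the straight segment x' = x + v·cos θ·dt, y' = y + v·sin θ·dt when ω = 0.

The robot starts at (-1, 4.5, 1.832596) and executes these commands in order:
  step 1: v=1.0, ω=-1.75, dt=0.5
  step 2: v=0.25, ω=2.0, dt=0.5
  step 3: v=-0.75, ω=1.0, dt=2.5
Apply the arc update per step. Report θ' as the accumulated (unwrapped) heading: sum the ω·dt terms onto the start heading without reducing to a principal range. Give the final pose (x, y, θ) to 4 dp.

(0.5186, 5.1897, 4.4576)

step 1: θ'=0.9576 (R=-0.5714) → pose (-0.9154, 4.9767, 0.9576)
step 2: θ'=1.9576 (R=0.1250) → pose (-0.9018, 5.0958, 1.9576)
step 3: θ'=4.4576 (R=-0.7500) → pose (0.5186, 5.1897, 4.4576)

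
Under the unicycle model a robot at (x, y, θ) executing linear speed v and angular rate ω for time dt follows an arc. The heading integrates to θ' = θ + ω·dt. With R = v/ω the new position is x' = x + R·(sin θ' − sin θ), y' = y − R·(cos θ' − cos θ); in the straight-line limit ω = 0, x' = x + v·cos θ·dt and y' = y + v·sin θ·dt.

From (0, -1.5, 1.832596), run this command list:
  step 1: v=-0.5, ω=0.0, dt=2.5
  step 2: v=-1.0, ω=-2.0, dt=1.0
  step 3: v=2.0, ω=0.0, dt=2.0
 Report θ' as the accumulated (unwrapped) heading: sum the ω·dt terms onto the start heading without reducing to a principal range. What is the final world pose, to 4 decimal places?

(3.7013, -3.9963, -0.1674)

step 1: θ'=1.8326 (straight) → pose (0.3235, -2.7074, 1.8326)
step 2: θ'=-0.1674 (R=0.5000) → pose (-0.2428, -3.3298, -0.1674)
step 3: θ'=-0.1674 (straight) → pose (3.7013, -3.9963, -0.1674)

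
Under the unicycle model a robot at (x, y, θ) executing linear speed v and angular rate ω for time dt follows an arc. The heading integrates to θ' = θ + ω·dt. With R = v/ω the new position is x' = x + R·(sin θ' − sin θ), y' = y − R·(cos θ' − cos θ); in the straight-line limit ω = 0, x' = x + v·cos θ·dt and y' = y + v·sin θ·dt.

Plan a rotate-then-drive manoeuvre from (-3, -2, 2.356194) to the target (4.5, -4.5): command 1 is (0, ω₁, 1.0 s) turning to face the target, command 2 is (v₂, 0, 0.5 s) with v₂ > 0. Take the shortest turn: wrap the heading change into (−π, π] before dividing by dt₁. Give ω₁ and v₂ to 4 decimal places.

ω₁ = -2.6779, v₂ = 15.8114

heading to target = atan2(-4.5−-2, 4.5−-3) = -0.3218
Δθ = wrap(-0.3218 − 2.3562) = -2.6779; ω₁ = Δθ/dt₁ = -2.6779
distance = √((4.5−-3)² + (-4.5−-2)²) = 7.9057; v₂ = distance/dt₂ = 15.8114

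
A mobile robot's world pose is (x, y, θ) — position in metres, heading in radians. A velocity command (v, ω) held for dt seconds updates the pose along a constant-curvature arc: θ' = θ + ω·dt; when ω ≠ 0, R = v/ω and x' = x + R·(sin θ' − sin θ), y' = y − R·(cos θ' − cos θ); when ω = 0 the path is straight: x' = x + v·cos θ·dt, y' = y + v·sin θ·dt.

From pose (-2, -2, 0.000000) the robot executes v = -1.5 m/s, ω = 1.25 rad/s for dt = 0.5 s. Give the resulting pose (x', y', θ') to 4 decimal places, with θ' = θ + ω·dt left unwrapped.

θ' = 0.0000 + 1.25·0.5 = 0.6250
R = v/ω = -1.5/1.25 = -1.2000
x' = -2 + -1.2000·(sin 0.6250 − sin 0.0000) = -2.7021
y' = -2 − -1.2000·(cos 0.6250 − cos 0.0000) = -2.2268

(-2.7021, -2.2268, 0.6250)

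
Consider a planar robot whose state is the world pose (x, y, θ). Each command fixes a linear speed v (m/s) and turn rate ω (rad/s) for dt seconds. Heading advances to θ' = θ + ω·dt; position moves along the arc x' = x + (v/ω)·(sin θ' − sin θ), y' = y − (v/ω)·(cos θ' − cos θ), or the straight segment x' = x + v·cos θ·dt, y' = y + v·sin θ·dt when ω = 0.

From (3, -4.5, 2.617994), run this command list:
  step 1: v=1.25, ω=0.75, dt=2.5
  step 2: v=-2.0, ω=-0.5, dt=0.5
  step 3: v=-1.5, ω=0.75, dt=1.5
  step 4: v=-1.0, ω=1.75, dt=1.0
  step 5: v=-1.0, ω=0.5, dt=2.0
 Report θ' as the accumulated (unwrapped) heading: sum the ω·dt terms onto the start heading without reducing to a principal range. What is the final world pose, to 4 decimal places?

(-0.6465, -4.3471, 8.1180)

step 1: θ'=4.4930 (R=1.6667) → pose (0.5400, -5.5806, 4.4930)
step 2: θ'=4.2430 (R=4.0000) → pose (0.8767, -4.6418, 4.2430)
step 3: θ'=5.3680 (R=-2.0000) → pose (0.6784, -2.5178, 5.3680)
step 4: θ'=7.1180 (R=-0.5714) → pose (-0.1981, -2.4826, 7.1180)
step 5: θ'=8.1180 (R=-2.0000) → pose (-0.6465, -4.3471, 8.1180)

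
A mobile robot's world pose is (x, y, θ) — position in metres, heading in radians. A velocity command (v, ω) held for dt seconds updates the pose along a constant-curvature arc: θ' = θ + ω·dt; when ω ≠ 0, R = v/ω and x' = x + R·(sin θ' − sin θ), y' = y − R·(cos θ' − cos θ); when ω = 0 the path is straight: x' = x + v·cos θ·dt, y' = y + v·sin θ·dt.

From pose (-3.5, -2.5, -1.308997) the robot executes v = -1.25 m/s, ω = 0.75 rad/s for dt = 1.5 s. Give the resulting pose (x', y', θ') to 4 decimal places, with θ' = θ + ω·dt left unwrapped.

(-4.8049, -1.2928, -0.1840)

θ' = -1.3090 + 0.75·1.5 = -0.1840
R = v/ω = -1.25/0.75 = -1.6667
x' = -3.5 + -1.6667·(sin -0.1840 − sin -1.3090) = -4.8049
y' = -2.5 − -1.6667·(cos -0.1840 − cos -1.3090) = -1.2928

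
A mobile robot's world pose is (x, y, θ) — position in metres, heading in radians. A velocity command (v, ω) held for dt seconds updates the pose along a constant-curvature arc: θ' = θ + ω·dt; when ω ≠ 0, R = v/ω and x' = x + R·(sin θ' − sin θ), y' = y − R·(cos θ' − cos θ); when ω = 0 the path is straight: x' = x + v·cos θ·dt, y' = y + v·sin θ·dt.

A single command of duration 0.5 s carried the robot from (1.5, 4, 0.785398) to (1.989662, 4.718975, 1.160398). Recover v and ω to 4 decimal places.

Δθ = 1.160398 − 0.785398 = 0.375000
ω = Δθ/dt = 0.375000/0.5 = 0.7500
R = −Δy/(cos θ' − cos θ) = 2.3333
v = R·ω = 2.3333·0.7500 = 1.7500

v = 1.7500, ω = 0.7500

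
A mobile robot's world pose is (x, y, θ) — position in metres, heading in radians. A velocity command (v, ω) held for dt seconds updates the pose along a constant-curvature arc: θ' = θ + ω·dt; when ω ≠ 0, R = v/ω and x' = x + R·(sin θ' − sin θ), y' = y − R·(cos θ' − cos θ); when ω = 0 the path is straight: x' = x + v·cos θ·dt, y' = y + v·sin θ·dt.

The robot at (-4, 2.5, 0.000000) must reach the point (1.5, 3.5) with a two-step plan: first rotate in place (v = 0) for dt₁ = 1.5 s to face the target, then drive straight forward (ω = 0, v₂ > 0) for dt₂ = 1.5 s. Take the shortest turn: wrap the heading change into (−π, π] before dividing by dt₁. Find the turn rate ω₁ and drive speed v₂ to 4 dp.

heading to target = atan2(3.5−2.5, 1.5−-4) = 0.1799
Δθ = wrap(0.1799 − 0.0000) = 0.1799; ω₁ = Δθ/dt₁ = 0.1199
distance = √((1.5−-4)² + (3.5−2.5)²) = 5.5902; v₂ = distance/dt₂ = 3.7268

ω₁ = 0.1199, v₂ = 3.7268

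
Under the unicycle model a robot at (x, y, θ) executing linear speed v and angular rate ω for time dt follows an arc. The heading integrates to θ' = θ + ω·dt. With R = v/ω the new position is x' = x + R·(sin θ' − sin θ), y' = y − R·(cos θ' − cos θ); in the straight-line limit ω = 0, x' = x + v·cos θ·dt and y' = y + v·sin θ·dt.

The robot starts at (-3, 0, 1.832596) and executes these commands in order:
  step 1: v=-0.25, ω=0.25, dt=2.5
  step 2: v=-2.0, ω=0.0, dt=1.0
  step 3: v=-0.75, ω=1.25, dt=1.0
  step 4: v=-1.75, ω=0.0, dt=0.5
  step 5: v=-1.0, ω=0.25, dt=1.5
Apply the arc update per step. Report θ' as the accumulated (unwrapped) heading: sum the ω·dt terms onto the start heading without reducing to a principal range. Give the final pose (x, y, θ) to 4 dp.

step 1: θ'=2.4576 (R=-1.0000) → pose (-2.6660, -0.5162, 2.4576)
step 2: θ'=2.4576 (straight) → pose (-1.1159, -1.7800, 2.4576)
step 3: θ'=3.7076 (R=-0.6000) → pose (-0.4150, -1.8214, 3.7076)
step 4: θ'=3.7076 (straight) → pose (0.3236, -1.3522, 3.7076)
step 5: θ'=4.0826 (R=-4.0000) → pose (1.4111, -0.3319, 4.0826)

(1.4111, -0.3319, 4.0826)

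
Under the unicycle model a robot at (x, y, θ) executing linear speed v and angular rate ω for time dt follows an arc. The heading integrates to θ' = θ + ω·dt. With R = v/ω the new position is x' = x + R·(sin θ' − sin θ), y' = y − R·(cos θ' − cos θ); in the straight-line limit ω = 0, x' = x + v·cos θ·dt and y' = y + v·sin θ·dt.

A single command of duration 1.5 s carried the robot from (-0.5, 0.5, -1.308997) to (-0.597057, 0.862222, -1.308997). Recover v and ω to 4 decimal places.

Δθ = -1.308997 − -1.308997 = 0.000000
ω = Δθ/dt = 0.000000/1.5 = 0.0000
ω = 0 → v = (Δx·cos θ + Δy·sin θ)/dt = -0.2500

v = -0.2500, ω = 0.0000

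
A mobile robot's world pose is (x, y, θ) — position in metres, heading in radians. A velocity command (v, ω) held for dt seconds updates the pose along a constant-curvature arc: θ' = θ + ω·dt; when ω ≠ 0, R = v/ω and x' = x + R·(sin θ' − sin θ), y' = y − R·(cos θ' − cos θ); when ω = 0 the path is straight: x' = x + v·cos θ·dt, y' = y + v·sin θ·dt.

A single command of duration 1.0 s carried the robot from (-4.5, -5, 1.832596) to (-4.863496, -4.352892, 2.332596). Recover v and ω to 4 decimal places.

Δθ = 2.332596 − 1.832596 = 0.500000
ω = Δθ/dt = 0.500000/1.0 = 0.5000
R = −Δy/(cos θ' − cos θ) = 1.5000
v = R·ω = 1.5000·0.5000 = 0.7500

v = 0.7500, ω = 0.5000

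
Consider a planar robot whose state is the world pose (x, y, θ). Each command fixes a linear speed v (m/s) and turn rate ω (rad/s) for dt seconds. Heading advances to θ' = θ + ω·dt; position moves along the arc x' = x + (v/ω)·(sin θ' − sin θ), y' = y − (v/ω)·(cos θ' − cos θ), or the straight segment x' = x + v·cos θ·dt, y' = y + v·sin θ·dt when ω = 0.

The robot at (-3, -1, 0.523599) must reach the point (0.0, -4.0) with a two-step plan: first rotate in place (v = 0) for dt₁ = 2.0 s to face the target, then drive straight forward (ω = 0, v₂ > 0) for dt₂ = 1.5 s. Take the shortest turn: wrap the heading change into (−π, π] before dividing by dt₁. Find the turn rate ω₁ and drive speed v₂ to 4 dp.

heading to target = atan2(-4−-1, 0−-3) = -0.7854
Δθ = wrap(-0.7854 − 0.5236) = -1.3090; ω₁ = Δθ/dt₁ = -0.6545
distance = √((0−-3)² + (-4−-1)²) = 4.2426; v₂ = distance/dt₂ = 2.8284

ω₁ = -0.6545, v₂ = 2.8284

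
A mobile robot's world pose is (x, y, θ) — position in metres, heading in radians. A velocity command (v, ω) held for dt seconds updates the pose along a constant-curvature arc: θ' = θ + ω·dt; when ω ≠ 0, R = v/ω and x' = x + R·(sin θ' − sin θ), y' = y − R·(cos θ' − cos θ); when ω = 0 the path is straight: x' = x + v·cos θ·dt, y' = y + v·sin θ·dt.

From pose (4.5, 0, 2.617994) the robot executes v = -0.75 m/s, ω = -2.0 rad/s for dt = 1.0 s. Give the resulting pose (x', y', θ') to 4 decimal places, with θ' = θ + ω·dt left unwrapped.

θ' = 2.6180 + -2.0·1.0 = 0.6180
R = v/ω = -0.75/-2.0 = 0.3750
x' = 4.5 + 0.3750·(sin 0.6180 − sin 2.6180) = 4.5298
y' = 0 − 0.3750·(cos 0.6180 − cos 2.6180) = -0.6304

(4.5298, -0.6304, 0.6180)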